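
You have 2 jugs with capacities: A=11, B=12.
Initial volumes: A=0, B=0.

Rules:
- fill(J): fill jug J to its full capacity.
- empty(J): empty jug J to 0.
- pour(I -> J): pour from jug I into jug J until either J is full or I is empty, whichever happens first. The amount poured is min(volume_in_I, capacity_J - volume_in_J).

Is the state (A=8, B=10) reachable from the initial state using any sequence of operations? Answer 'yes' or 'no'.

BFS explored all 46 reachable states.
Reachable set includes: (0,0), (0,1), (0,2), (0,3), (0,4), (0,5), (0,6), (0,7), (0,8), (0,9), (0,10), (0,11) ...
Target (A=8, B=10) not in reachable set → no.

Answer: no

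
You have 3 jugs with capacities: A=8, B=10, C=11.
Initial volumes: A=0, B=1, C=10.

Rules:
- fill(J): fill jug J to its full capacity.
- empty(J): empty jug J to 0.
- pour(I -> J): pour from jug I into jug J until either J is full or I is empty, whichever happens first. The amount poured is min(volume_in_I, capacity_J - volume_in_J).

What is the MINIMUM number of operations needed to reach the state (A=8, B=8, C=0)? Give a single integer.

Answer: 5

Derivation:
BFS from (A=0, B=1, C=10). One shortest path:
  1. fill(A) -> (A=8 B=1 C=10)
  2. empty(B) -> (A=8 B=0 C=10)
  3. empty(C) -> (A=8 B=0 C=0)
  4. pour(A -> B) -> (A=0 B=8 C=0)
  5. fill(A) -> (A=8 B=8 C=0)
Reached target in 5 moves.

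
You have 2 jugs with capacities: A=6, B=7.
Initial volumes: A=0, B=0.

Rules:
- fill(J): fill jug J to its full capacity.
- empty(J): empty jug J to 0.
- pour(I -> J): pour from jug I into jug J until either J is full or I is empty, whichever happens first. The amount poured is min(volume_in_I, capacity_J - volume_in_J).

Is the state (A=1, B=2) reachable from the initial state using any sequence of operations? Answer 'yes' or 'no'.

BFS explored all 26 reachable states.
Reachable set includes: (0,0), (0,1), (0,2), (0,3), (0,4), (0,5), (0,6), (0,7), (1,0), (1,7), (2,0), (2,7) ...
Target (A=1, B=2) not in reachable set → no.

Answer: no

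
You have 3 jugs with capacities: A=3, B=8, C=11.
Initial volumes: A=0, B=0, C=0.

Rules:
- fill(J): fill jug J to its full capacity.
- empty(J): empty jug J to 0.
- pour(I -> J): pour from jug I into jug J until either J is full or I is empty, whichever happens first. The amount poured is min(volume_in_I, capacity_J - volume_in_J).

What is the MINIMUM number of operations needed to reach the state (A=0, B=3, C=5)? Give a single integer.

BFS from (A=0, B=0, C=0). One shortest path:
  1. fill(B) -> (A=0 B=8 C=0)
  2. pour(B -> A) -> (A=3 B=5 C=0)
  3. pour(B -> C) -> (A=3 B=0 C=5)
  4. pour(A -> B) -> (A=0 B=3 C=5)
Reached target in 4 moves.

Answer: 4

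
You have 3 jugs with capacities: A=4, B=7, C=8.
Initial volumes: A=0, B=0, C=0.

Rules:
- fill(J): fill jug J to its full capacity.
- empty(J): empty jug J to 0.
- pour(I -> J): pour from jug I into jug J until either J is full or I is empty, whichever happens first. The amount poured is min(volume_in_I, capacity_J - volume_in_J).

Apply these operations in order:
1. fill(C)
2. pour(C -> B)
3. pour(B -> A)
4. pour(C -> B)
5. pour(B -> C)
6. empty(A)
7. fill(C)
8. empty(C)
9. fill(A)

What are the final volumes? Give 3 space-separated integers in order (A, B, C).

Step 1: fill(C) -> (A=0 B=0 C=8)
Step 2: pour(C -> B) -> (A=0 B=7 C=1)
Step 3: pour(B -> A) -> (A=4 B=3 C=1)
Step 4: pour(C -> B) -> (A=4 B=4 C=0)
Step 5: pour(B -> C) -> (A=4 B=0 C=4)
Step 6: empty(A) -> (A=0 B=0 C=4)
Step 7: fill(C) -> (A=0 B=0 C=8)
Step 8: empty(C) -> (A=0 B=0 C=0)
Step 9: fill(A) -> (A=4 B=0 C=0)

Answer: 4 0 0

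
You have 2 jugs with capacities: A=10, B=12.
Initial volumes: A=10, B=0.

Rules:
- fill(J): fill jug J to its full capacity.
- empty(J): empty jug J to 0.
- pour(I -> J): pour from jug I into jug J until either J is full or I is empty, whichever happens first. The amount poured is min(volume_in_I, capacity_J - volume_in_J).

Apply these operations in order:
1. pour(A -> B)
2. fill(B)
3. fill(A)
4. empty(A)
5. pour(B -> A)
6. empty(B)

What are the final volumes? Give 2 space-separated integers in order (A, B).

Answer: 10 0

Derivation:
Step 1: pour(A -> B) -> (A=0 B=10)
Step 2: fill(B) -> (A=0 B=12)
Step 3: fill(A) -> (A=10 B=12)
Step 4: empty(A) -> (A=0 B=12)
Step 5: pour(B -> A) -> (A=10 B=2)
Step 6: empty(B) -> (A=10 B=0)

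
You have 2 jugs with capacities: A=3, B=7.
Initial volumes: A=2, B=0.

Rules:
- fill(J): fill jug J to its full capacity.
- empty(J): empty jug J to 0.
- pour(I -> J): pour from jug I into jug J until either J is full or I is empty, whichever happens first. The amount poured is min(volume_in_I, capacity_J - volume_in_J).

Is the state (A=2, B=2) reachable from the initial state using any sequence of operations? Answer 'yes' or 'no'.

Answer: no

Derivation:
BFS explored all 20 reachable states.
Reachable set includes: (0,0), (0,1), (0,2), (0,3), (0,4), (0,5), (0,6), (0,7), (1,0), (1,7), (2,0), (2,7) ...
Target (A=2, B=2) not in reachable set → no.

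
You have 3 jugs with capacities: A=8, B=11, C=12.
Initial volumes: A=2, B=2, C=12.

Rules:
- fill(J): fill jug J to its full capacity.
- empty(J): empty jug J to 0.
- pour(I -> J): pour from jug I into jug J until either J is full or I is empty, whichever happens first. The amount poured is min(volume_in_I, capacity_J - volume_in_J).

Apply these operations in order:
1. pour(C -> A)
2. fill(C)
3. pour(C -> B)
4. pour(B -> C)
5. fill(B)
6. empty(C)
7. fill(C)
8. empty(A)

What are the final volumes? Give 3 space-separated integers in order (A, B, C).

Step 1: pour(C -> A) -> (A=8 B=2 C=6)
Step 2: fill(C) -> (A=8 B=2 C=12)
Step 3: pour(C -> B) -> (A=8 B=11 C=3)
Step 4: pour(B -> C) -> (A=8 B=2 C=12)
Step 5: fill(B) -> (A=8 B=11 C=12)
Step 6: empty(C) -> (A=8 B=11 C=0)
Step 7: fill(C) -> (A=8 B=11 C=12)
Step 8: empty(A) -> (A=0 B=11 C=12)

Answer: 0 11 12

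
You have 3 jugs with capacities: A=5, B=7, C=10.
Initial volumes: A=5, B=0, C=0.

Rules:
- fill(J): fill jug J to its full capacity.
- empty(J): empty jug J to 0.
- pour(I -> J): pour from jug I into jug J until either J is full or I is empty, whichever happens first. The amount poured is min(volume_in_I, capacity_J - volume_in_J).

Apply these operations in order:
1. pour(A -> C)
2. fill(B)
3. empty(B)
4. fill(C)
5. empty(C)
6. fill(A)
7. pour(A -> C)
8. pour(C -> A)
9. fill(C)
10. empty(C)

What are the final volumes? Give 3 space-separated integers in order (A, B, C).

Step 1: pour(A -> C) -> (A=0 B=0 C=5)
Step 2: fill(B) -> (A=0 B=7 C=5)
Step 3: empty(B) -> (A=0 B=0 C=5)
Step 4: fill(C) -> (A=0 B=0 C=10)
Step 5: empty(C) -> (A=0 B=0 C=0)
Step 6: fill(A) -> (A=5 B=0 C=0)
Step 7: pour(A -> C) -> (A=0 B=0 C=5)
Step 8: pour(C -> A) -> (A=5 B=0 C=0)
Step 9: fill(C) -> (A=5 B=0 C=10)
Step 10: empty(C) -> (A=5 B=0 C=0)

Answer: 5 0 0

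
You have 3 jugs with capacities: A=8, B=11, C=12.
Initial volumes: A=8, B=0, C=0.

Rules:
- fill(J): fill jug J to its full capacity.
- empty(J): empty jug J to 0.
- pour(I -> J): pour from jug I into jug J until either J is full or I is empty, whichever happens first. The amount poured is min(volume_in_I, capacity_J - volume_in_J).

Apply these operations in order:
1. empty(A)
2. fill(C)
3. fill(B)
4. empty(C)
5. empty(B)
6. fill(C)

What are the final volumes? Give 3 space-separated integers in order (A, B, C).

Answer: 0 0 12

Derivation:
Step 1: empty(A) -> (A=0 B=0 C=0)
Step 2: fill(C) -> (A=0 B=0 C=12)
Step 3: fill(B) -> (A=0 B=11 C=12)
Step 4: empty(C) -> (A=0 B=11 C=0)
Step 5: empty(B) -> (A=0 B=0 C=0)
Step 6: fill(C) -> (A=0 B=0 C=12)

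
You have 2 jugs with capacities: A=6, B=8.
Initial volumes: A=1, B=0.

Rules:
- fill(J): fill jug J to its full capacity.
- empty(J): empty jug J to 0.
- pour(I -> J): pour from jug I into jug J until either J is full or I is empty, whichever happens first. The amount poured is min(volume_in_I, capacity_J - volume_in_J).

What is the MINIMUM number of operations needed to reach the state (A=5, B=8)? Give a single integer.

Answer: 5

Derivation:
BFS from (A=1, B=0). One shortest path:
  1. pour(A -> B) -> (A=0 B=1)
  2. fill(A) -> (A=6 B=1)
  3. pour(A -> B) -> (A=0 B=7)
  4. fill(A) -> (A=6 B=7)
  5. pour(A -> B) -> (A=5 B=8)
Reached target in 5 moves.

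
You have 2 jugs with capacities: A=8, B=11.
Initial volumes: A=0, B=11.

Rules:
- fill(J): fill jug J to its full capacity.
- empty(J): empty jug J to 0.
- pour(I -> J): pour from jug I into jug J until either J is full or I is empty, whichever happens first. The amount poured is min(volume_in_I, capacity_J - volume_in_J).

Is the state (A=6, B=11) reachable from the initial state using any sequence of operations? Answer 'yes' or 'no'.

Answer: yes

Derivation:
BFS from (A=0, B=11):
  1. pour(B -> A) -> (A=8 B=3)
  2. empty(A) -> (A=0 B=3)
  3. pour(B -> A) -> (A=3 B=0)
  4. fill(B) -> (A=3 B=11)
  5. pour(B -> A) -> (A=8 B=6)
  6. empty(A) -> (A=0 B=6)
  7. pour(B -> A) -> (A=6 B=0)
  8. fill(B) -> (A=6 B=11)
Target reached → yes.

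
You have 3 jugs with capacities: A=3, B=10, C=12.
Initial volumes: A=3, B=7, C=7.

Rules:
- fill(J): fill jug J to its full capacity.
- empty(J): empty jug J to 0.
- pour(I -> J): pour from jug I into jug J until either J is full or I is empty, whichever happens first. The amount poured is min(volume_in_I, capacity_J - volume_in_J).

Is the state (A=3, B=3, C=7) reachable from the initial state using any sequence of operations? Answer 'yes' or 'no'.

Answer: yes

Derivation:
BFS from (A=3, B=7, C=7):
  1. empty(B) -> (A=3 B=0 C=7)
  2. pour(A -> B) -> (A=0 B=3 C=7)
  3. fill(A) -> (A=3 B=3 C=7)
Target reached → yes.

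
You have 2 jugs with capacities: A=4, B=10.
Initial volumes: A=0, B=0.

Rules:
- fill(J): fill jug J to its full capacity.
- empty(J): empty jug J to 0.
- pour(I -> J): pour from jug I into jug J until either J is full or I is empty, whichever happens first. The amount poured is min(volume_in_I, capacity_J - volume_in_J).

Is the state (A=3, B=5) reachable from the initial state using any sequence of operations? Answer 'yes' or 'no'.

BFS explored all 14 reachable states.
Reachable set includes: (0,0), (0,2), (0,4), (0,6), (0,8), (0,10), (2,0), (2,10), (4,0), (4,2), (4,4), (4,6) ...
Target (A=3, B=5) not in reachable set → no.

Answer: no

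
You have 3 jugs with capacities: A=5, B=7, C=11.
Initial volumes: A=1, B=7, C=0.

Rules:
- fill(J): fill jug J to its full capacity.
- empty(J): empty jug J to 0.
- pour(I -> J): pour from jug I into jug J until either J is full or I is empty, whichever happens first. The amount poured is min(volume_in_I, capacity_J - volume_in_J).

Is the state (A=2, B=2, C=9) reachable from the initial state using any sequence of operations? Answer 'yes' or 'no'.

Answer: no

Derivation:
BFS explored all 336 reachable states.
Reachable set includes: (0,0,0), (0,0,1), (0,0,2), (0,0,3), (0,0,4), (0,0,5), (0,0,6), (0,0,7), (0,0,8), (0,0,9), (0,0,10), (0,0,11) ...
Target (A=2, B=2, C=9) not in reachable set → no.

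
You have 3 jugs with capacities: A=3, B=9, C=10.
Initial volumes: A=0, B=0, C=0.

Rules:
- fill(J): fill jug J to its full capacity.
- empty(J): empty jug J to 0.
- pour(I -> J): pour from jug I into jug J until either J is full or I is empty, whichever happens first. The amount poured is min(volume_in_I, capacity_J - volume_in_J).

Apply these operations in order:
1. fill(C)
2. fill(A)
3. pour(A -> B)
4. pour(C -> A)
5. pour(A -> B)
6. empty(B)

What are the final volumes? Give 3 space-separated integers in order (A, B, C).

Step 1: fill(C) -> (A=0 B=0 C=10)
Step 2: fill(A) -> (A=3 B=0 C=10)
Step 3: pour(A -> B) -> (A=0 B=3 C=10)
Step 4: pour(C -> A) -> (A=3 B=3 C=7)
Step 5: pour(A -> B) -> (A=0 B=6 C=7)
Step 6: empty(B) -> (A=0 B=0 C=7)

Answer: 0 0 7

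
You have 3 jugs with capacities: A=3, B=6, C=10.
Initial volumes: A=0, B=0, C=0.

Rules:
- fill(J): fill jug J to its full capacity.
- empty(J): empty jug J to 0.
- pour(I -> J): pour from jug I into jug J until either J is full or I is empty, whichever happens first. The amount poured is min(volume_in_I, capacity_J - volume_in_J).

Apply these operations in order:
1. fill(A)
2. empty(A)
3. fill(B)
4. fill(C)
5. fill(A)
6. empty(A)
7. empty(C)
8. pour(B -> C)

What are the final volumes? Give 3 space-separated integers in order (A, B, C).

Step 1: fill(A) -> (A=3 B=0 C=0)
Step 2: empty(A) -> (A=0 B=0 C=0)
Step 3: fill(B) -> (A=0 B=6 C=0)
Step 4: fill(C) -> (A=0 B=6 C=10)
Step 5: fill(A) -> (A=3 B=6 C=10)
Step 6: empty(A) -> (A=0 B=6 C=10)
Step 7: empty(C) -> (A=0 B=6 C=0)
Step 8: pour(B -> C) -> (A=0 B=0 C=6)

Answer: 0 0 6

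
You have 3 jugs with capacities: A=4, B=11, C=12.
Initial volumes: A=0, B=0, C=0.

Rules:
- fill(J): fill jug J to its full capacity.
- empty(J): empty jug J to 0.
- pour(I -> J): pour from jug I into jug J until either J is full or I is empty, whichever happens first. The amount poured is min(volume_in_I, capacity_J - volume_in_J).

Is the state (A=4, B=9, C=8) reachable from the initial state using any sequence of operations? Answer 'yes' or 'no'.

BFS from (A=0, B=0, C=0):
  1. fill(B) -> (A=0 B=11 C=0)
  2. pour(B -> C) -> (A=0 B=0 C=11)
  3. fill(B) -> (A=0 B=11 C=11)
  4. pour(B -> C) -> (A=0 B=10 C=12)
  5. empty(C) -> (A=0 B=10 C=0)
  6. pour(B -> C) -> (A=0 B=0 C=10)
  7. fill(B) -> (A=0 B=11 C=10)
  8. pour(B -> C) -> (A=0 B=9 C=12)
  9. pour(C -> A) -> (A=4 B=9 C=8)
Target reached → yes.

Answer: yes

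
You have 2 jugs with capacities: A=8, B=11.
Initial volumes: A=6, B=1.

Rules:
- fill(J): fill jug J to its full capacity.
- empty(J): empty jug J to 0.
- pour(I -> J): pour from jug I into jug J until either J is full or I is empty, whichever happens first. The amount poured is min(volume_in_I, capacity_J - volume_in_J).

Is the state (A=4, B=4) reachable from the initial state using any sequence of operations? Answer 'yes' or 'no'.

Answer: no

Derivation:
BFS explored all 39 reachable states.
Reachable set includes: (0,0), (0,1), (0,2), (0,3), (0,4), (0,5), (0,6), (0,7), (0,8), (0,9), (0,10), (0,11) ...
Target (A=4, B=4) not in reachable set → no.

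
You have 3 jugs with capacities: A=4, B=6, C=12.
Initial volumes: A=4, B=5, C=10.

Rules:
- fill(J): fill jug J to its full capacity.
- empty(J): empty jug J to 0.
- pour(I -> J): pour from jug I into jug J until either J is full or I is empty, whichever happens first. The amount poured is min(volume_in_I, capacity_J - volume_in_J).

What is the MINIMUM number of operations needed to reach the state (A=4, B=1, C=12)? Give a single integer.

Answer: 3

Derivation:
BFS from (A=4, B=5, C=10). One shortest path:
  1. empty(A) -> (A=0 B=5 C=10)
  2. fill(C) -> (A=0 B=5 C=12)
  3. pour(B -> A) -> (A=4 B=1 C=12)
Reached target in 3 moves.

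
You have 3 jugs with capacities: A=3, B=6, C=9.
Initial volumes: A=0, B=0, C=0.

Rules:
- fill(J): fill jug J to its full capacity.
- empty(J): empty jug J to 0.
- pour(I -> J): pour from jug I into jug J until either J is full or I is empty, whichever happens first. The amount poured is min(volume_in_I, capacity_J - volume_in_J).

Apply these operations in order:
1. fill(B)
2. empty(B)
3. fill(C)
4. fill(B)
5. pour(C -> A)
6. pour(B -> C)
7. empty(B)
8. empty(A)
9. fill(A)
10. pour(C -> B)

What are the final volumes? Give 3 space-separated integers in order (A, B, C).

Step 1: fill(B) -> (A=0 B=6 C=0)
Step 2: empty(B) -> (A=0 B=0 C=0)
Step 3: fill(C) -> (A=0 B=0 C=9)
Step 4: fill(B) -> (A=0 B=6 C=9)
Step 5: pour(C -> A) -> (A=3 B=6 C=6)
Step 6: pour(B -> C) -> (A=3 B=3 C=9)
Step 7: empty(B) -> (A=3 B=0 C=9)
Step 8: empty(A) -> (A=0 B=0 C=9)
Step 9: fill(A) -> (A=3 B=0 C=9)
Step 10: pour(C -> B) -> (A=3 B=6 C=3)

Answer: 3 6 3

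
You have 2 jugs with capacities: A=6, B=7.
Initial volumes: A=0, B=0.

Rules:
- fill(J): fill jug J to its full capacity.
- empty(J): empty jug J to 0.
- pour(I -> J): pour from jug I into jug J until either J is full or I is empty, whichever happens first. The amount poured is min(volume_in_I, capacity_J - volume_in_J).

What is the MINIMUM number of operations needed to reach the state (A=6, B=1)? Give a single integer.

BFS from (A=0, B=0). One shortest path:
  1. fill(B) -> (A=0 B=7)
  2. pour(B -> A) -> (A=6 B=1)
Reached target in 2 moves.

Answer: 2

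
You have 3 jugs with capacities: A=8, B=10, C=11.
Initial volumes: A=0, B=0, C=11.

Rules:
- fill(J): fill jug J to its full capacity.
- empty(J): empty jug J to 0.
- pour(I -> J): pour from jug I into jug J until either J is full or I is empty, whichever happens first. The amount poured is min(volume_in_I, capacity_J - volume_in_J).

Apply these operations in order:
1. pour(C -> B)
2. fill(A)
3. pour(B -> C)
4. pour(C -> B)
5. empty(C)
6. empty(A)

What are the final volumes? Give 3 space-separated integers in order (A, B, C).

Step 1: pour(C -> B) -> (A=0 B=10 C=1)
Step 2: fill(A) -> (A=8 B=10 C=1)
Step 3: pour(B -> C) -> (A=8 B=0 C=11)
Step 4: pour(C -> B) -> (A=8 B=10 C=1)
Step 5: empty(C) -> (A=8 B=10 C=0)
Step 6: empty(A) -> (A=0 B=10 C=0)

Answer: 0 10 0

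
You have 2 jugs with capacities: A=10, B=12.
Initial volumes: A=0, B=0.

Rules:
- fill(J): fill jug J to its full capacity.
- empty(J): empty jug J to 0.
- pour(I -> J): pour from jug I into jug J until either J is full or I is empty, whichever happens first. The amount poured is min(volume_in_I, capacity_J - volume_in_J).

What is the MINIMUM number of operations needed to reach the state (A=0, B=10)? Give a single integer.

Answer: 2

Derivation:
BFS from (A=0, B=0). One shortest path:
  1. fill(A) -> (A=10 B=0)
  2. pour(A -> B) -> (A=0 B=10)
Reached target in 2 moves.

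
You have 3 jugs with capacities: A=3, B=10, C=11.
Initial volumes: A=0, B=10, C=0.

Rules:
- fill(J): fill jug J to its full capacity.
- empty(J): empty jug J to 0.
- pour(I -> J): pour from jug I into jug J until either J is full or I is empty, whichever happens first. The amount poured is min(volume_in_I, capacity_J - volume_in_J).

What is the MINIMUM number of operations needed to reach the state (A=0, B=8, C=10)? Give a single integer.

Answer: 8

Derivation:
BFS from (A=0, B=10, C=0). One shortest path:
  1. empty(B) -> (A=0 B=0 C=0)
  2. fill(C) -> (A=0 B=0 C=11)
  3. pour(C -> B) -> (A=0 B=10 C=1)
  4. pour(C -> A) -> (A=1 B=10 C=0)
  5. pour(B -> C) -> (A=1 B=0 C=10)
  6. fill(B) -> (A=1 B=10 C=10)
  7. pour(B -> A) -> (A=3 B=8 C=10)
  8. empty(A) -> (A=0 B=8 C=10)
Reached target in 8 moves.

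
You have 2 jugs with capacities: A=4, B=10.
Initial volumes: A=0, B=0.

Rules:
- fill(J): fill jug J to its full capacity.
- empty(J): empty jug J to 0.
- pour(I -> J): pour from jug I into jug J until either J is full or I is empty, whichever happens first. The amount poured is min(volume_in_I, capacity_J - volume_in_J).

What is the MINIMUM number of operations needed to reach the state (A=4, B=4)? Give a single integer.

BFS from (A=0, B=0). One shortest path:
  1. fill(A) -> (A=4 B=0)
  2. pour(A -> B) -> (A=0 B=4)
  3. fill(A) -> (A=4 B=4)
Reached target in 3 moves.

Answer: 3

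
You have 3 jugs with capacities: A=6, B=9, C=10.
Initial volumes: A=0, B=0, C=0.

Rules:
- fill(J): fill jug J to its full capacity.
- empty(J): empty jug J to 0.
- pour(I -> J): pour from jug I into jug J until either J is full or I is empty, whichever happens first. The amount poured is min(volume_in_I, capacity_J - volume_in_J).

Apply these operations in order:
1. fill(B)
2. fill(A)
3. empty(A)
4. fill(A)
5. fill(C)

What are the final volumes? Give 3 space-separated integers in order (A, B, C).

Answer: 6 9 10

Derivation:
Step 1: fill(B) -> (A=0 B=9 C=0)
Step 2: fill(A) -> (A=6 B=9 C=0)
Step 3: empty(A) -> (A=0 B=9 C=0)
Step 4: fill(A) -> (A=6 B=9 C=0)
Step 5: fill(C) -> (A=6 B=9 C=10)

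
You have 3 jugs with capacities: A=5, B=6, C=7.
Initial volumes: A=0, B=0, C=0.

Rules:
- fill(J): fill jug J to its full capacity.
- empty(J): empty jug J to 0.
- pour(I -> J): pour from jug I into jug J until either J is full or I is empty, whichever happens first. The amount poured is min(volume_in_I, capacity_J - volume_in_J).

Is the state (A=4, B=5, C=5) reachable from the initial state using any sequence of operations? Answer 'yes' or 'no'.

Answer: no

Derivation:
BFS explored all 216 reachable states.
Reachable set includes: (0,0,0), (0,0,1), (0,0,2), (0,0,3), (0,0,4), (0,0,5), (0,0,6), (0,0,7), (0,1,0), (0,1,1), (0,1,2), (0,1,3) ...
Target (A=4, B=5, C=5) not in reachable set → no.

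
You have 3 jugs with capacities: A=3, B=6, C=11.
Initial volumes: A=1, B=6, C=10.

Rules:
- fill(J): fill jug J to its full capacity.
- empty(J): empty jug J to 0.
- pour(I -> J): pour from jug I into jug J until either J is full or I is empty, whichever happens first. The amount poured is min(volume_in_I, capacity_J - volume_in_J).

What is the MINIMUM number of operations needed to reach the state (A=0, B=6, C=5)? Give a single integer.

Answer: 3

Derivation:
BFS from (A=1, B=6, C=10). One shortest path:
  1. empty(B) -> (A=1 B=0 C=10)
  2. pour(A -> B) -> (A=0 B=1 C=10)
  3. pour(C -> B) -> (A=0 B=6 C=5)
Reached target in 3 moves.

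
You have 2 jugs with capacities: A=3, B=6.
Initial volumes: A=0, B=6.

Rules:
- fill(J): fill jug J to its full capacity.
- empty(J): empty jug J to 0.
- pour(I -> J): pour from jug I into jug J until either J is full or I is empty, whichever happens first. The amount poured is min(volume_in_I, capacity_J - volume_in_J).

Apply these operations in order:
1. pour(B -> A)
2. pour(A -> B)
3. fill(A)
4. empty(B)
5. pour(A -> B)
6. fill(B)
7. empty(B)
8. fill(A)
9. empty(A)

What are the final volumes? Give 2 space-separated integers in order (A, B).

Answer: 0 0

Derivation:
Step 1: pour(B -> A) -> (A=3 B=3)
Step 2: pour(A -> B) -> (A=0 B=6)
Step 3: fill(A) -> (A=3 B=6)
Step 4: empty(B) -> (A=3 B=0)
Step 5: pour(A -> B) -> (A=0 B=3)
Step 6: fill(B) -> (A=0 B=6)
Step 7: empty(B) -> (A=0 B=0)
Step 8: fill(A) -> (A=3 B=0)
Step 9: empty(A) -> (A=0 B=0)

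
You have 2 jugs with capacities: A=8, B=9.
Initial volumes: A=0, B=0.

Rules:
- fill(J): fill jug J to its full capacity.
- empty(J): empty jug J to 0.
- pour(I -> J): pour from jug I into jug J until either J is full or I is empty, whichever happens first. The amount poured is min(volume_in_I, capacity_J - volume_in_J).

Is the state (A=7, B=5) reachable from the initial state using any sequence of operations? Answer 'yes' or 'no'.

Answer: no

Derivation:
BFS explored all 34 reachable states.
Reachable set includes: (0,0), (0,1), (0,2), (0,3), (0,4), (0,5), (0,6), (0,7), (0,8), (0,9), (1,0), (1,9) ...
Target (A=7, B=5) not in reachable set → no.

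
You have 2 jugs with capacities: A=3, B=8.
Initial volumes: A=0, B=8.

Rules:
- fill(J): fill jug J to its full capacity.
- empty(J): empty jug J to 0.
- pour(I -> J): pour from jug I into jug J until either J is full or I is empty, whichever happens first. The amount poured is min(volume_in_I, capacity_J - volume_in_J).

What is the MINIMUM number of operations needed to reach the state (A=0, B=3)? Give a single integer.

BFS from (A=0, B=8). One shortest path:
  1. fill(A) -> (A=3 B=8)
  2. empty(B) -> (A=3 B=0)
  3. pour(A -> B) -> (A=0 B=3)
Reached target in 3 moves.

Answer: 3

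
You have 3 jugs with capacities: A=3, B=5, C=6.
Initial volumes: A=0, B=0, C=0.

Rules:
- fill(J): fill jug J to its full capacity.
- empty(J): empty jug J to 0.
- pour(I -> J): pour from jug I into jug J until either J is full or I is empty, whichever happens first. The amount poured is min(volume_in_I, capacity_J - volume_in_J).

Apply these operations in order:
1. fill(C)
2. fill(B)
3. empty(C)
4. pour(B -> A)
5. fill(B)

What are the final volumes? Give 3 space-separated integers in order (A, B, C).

Step 1: fill(C) -> (A=0 B=0 C=6)
Step 2: fill(B) -> (A=0 B=5 C=6)
Step 3: empty(C) -> (A=0 B=5 C=0)
Step 4: pour(B -> A) -> (A=3 B=2 C=0)
Step 5: fill(B) -> (A=3 B=5 C=0)

Answer: 3 5 0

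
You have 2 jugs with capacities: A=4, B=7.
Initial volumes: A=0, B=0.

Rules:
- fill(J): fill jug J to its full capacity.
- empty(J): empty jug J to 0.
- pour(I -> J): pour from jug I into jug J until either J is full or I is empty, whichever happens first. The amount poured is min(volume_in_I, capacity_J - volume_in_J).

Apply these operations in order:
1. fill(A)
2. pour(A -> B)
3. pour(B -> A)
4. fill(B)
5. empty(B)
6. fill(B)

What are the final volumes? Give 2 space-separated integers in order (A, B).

Answer: 4 7

Derivation:
Step 1: fill(A) -> (A=4 B=0)
Step 2: pour(A -> B) -> (A=0 B=4)
Step 3: pour(B -> A) -> (A=4 B=0)
Step 4: fill(B) -> (A=4 B=7)
Step 5: empty(B) -> (A=4 B=0)
Step 6: fill(B) -> (A=4 B=7)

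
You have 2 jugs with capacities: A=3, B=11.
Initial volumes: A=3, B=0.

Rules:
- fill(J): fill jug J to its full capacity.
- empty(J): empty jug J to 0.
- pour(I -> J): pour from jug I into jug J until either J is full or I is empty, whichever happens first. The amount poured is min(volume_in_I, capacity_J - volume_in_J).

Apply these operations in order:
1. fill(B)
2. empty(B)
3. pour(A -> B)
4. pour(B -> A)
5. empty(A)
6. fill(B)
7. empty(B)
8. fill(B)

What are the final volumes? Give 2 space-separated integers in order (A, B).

Answer: 0 11

Derivation:
Step 1: fill(B) -> (A=3 B=11)
Step 2: empty(B) -> (A=3 B=0)
Step 3: pour(A -> B) -> (A=0 B=3)
Step 4: pour(B -> A) -> (A=3 B=0)
Step 5: empty(A) -> (A=0 B=0)
Step 6: fill(B) -> (A=0 B=11)
Step 7: empty(B) -> (A=0 B=0)
Step 8: fill(B) -> (A=0 B=11)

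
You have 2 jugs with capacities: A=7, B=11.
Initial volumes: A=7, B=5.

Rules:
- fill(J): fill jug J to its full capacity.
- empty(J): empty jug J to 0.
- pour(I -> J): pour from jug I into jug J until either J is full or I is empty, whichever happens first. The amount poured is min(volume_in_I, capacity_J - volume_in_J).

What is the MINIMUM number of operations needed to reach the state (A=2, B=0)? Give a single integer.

BFS from (A=7, B=5). One shortest path:
  1. empty(A) -> (A=0 B=5)
  2. pour(B -> A) -> (A=5 B=0)
  3. fill(B) -> (A=5 B=11)
  4. pour(B -> A) -> (A=7 B=9)
  5. empty(A) -> (A=0 B=9)
  6. pour(B -> A) -> (A=7 B=2)
  7. empty(A) -> (A=0 B=2)
  8. pour(B -> A) -> (A=2 B=0)
Reached target in 8 moves.

Answer: 8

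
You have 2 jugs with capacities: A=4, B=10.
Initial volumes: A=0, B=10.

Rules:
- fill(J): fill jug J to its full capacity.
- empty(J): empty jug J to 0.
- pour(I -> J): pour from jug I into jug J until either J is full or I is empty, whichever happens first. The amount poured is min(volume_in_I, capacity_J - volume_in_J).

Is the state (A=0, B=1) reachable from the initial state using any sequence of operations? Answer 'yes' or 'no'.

Answer: no

Derivation:
BFS explored all 14 reachable states.
Reachable set includes: (0,0), (0,2), (0,4), (0,6), (0,8), (0,10), (2,0), (2,10), (4,0), (4,2), (4,4), (4,6) ...
Target (A=0, B=1) not in reachable set → no.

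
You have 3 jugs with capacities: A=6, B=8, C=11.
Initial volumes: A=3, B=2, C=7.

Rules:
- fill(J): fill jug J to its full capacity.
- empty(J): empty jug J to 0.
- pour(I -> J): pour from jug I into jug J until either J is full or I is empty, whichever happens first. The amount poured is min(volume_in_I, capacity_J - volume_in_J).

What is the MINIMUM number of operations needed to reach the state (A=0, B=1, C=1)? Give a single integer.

BFS from (A=3, B=2, C=7). One shortest path:
  1. empty(B) -> (A=3 B=0 C=7)
  2. pour(A -> B) -> (A=0 B=3 C=7)
  3. pour(C -> A) -> (A=6 B=3 C=1)
  4. pour(A -> B) -> (A=1 B=8 C=1)
  5. empty(B) -> (A=1 B=0 C=1)
  6. pour(A -> B) -> (A=0 B=1 C=1)
Reached target in 6 moves.

Answer: 6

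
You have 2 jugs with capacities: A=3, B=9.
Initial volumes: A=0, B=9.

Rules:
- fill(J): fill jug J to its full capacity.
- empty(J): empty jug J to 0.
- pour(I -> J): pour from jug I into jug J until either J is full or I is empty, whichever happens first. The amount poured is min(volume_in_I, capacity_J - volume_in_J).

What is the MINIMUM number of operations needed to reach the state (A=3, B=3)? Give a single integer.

Answer: 3

Derivation:
BFS from (A=0, B=9). One shortest path:
  1. pour(B -> A) -> (A=3 B=6)
  2. empty(A) -> (A=0 B=6)
  3. pour(B -> A) -> (A=3 B=3)
Reached target in 3 moves.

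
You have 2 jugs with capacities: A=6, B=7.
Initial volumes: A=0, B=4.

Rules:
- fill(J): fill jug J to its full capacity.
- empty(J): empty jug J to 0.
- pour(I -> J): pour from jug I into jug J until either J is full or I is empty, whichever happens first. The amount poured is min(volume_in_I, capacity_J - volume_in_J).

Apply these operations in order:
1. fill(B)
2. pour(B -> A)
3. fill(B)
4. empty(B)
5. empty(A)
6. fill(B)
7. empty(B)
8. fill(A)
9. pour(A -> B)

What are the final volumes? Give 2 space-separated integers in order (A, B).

Answer: 0 6

Derivation:
Step 1: fill(B) -> (A=0 B=7)
Step 2: pour(B -> A) -> (A=6 B=1)
Step 3: fill(B) -> (A=6 B=7)
Step 4: empty(B) -> (A=6 B=0)
Step 5: empty(A) -> (A=0 B=0)
Step 6: fill(B) -> (A=0 B=7)
Step 7: empty(B) -> (A=0 B=0)
Step 8: fill(A) -> (A=6 B=0)
Step 9: pour(A -> B) -> (A=0 B=6)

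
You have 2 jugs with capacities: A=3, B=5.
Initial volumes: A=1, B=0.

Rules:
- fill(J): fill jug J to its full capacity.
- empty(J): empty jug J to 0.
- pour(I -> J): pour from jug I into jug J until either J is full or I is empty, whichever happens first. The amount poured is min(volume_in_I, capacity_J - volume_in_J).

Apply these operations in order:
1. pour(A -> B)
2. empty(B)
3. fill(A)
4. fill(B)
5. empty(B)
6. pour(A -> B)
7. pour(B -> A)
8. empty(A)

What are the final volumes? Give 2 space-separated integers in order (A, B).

Answer: 0 0

Derivation:
Step 1: pour(A -> B) -> (A=0 B=1)
Step 2: empty(B) -> (A=0 B=0)
Step 3: fill(A) -> (A=3 B=0)
Step 4: fill(B) -> (A=3 B=5)
Step 5: empty(B) -> (A=3 B=0)
Step 6: pour(A -> B) -> (A=0 B=3)
Step 7: pour(B -> A) -> (A=3 B=0)
Step 8: empty(A) -> (A=0 B=0)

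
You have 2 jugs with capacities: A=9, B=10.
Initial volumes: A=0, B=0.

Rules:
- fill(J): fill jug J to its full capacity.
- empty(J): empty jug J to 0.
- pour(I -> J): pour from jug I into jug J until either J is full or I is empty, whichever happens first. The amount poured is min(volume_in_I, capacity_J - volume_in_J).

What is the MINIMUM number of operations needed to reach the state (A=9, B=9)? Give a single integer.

BFS from (A=0, B=0). One shortest path:
  1. fill(A) -> (A=9 B=0)
  2. pour(A -> B) -> (A=0 B=9)
  3. fill(A) -> (A=9 B=9)
Reached target in 3 moves.

Answer: 3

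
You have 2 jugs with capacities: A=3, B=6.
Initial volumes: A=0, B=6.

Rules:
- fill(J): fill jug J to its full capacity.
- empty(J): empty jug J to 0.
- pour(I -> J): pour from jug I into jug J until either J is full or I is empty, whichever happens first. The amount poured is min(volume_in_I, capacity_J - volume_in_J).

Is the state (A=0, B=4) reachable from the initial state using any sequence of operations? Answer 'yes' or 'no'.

BFS explored all 6 reachable states.
Reachable set includes: (0,0), (0,3), (0,6), (3,0), (3,3), (3,6)
Target (A=0, B=4) not in reachable set → no.

Answer: no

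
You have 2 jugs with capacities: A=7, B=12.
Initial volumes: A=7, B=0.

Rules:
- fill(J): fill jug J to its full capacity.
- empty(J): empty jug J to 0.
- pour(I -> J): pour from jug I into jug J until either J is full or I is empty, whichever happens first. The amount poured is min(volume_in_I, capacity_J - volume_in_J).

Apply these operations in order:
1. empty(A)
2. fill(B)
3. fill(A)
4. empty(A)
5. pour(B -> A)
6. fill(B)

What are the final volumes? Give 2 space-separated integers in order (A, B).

Step 1: empty(A) -> (A=0 B=0)
Step 2: fill(B) -> (A=0 B=12)
Step 3: fill(A) -> (A=7 B=12)
Step 4: empty(A) -> (A=0 B=12)
Step 5: pour(B -> A) -> (A=7 B=5)
Step 6: fill(B) -> (A=7 B=12)

Answer: 7 12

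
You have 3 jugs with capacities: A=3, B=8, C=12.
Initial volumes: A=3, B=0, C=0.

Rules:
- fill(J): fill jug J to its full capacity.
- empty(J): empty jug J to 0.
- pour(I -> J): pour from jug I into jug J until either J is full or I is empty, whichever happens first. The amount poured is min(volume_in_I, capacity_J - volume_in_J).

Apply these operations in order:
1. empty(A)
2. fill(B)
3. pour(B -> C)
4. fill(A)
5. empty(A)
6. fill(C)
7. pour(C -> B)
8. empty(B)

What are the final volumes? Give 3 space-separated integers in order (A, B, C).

Step 1: empty(A) -> (A=0 B=0 C=0)
Step 2: fill(B) -> (A=0 B=8 C=0)
Step 3: pour(B -> C) -> (A=0 B=0 C=8)
Step 4: fill(A) -> (A=3 B=0 C=8)
Step 5: empty(A) -> (A=0 B=0 C=8)
Step 6: fill(C) -> (A=0 B=0 C=12)
Step 7: pour(C -> B) -> (A=0 B=8 C=4)
Step 8: empty(B) -> (A=0 B=0 C=4)

Answer: 0 0 4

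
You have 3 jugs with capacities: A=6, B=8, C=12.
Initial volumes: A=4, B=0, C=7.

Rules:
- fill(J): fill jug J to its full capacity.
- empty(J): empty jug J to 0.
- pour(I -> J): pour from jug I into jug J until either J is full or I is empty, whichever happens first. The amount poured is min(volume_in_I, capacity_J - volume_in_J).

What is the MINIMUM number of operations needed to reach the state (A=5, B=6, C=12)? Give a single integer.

BFS from (A=4, B=0, C=7). One shortest path:
  1. pour(C -> A) -> (A=6 B=0 C=5)
  2. pour(A -> B) -> (A=0 B=6 C=5)
  3. pour(C -> A) -> (A=5 B=6 C=0)
  4. fill(C) -> (A=5 B=6 C=12)
Reached target in 4 moves.

Answer: 4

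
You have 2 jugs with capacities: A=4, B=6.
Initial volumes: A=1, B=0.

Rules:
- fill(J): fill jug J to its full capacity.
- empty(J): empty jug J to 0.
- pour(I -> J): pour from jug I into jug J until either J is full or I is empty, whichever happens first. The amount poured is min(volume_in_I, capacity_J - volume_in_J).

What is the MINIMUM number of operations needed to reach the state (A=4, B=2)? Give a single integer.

BFS from (A=1, B=0). One shortest path:
  1. empty(A) -> (A=0 B=0)
  2. fill(B) -> (A=0 B=6)
  3. pour(B -> A) -> (A=4 B=2)
Reached target in 3 moves.

Answer: 3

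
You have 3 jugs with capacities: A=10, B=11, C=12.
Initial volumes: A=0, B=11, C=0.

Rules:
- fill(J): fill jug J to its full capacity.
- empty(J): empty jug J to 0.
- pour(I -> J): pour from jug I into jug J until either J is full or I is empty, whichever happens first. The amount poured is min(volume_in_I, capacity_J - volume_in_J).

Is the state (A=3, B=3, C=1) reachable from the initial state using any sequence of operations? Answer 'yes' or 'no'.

BFS explored all 726 reachable states.
Reachable set includes: (0,0,0), (0,0,1), (0,0,2), (0,0,3), (0,0,4), (0,0,5), (0,0,6), (0,0,7), (0,0,8), (0,0,9), (0,0,10), (0,0,11) ...
Target (A=3, B=3, C=1) not in reachable set → no.

Answer: no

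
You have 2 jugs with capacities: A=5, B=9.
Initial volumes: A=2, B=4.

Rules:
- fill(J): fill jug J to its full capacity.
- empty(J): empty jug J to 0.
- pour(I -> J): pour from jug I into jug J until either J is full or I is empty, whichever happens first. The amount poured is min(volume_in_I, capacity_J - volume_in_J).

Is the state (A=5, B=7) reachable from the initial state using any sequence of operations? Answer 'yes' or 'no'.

BFS from (A=2, B=4):
  1. empty(B) -> (A=2 B=0)
  2. pour(A -> B) -> (A=0 B=2)
  3. fill(A) -> (A=5 B=2)
  4. pour(A -> B) -> (A=0 B=7)
  5. fill(A) -> (A=5 B=7)
Target reached → yes.

Answer: yes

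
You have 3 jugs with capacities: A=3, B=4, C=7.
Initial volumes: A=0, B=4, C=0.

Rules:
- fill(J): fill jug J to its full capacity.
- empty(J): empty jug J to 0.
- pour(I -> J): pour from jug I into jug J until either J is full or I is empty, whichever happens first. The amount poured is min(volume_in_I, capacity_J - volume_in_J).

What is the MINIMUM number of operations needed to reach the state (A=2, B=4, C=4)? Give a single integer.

BFS from (A=0, B=4, C=0). One shortest path:
  1. fill(A) -> (A=3 B=4 C=0)
  2. pour(B -> C) -> (A=3 B=0 C=4)
  3. pour(A -> B) -> (A=0 B=3 C=4)
  4. fill(A) -> (A=3 B=3 C=4)
  5. pour(A -> B) -> (A=2 B=4 C=4)
Reached target in 5 moves.

Answer: 5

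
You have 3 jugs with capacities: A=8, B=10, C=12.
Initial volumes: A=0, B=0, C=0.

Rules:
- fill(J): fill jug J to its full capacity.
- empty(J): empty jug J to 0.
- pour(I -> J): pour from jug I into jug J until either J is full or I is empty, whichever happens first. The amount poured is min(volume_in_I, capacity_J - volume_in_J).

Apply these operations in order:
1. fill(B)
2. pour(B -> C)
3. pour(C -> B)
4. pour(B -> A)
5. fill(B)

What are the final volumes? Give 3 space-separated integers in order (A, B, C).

Answer: 8 10 0

Derivation:
Step 1: fill(B) -> (A=0 B=10 C=0)
Step 2: pour(B -> C) -> (A=0 B=0 C=10)
Step 3: pour(C -> B) -> (A=0 B=10 C=0)
Step 4: pour(B -> A) -> (A=8 B=2 C=0)
Step 5: fill(B) -> (A=8 B=10 C=0)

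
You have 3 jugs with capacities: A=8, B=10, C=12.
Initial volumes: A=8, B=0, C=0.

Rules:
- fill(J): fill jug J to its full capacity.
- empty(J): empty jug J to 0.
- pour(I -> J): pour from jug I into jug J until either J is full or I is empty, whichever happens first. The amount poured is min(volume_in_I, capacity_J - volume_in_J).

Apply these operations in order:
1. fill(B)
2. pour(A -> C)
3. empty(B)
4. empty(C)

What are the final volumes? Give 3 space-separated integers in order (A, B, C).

Answer: 0 0 0

Derivation:
Step 1: fill(B) -> (A=8 B=10 C=0)
Step 2: pour(A -> C) -> (A=0 B=10 C=8)
Step 3: empty(B) -> (A=0 B=0 C=8)
Step 4: empty(C) -> (A=0 B=0 C=0)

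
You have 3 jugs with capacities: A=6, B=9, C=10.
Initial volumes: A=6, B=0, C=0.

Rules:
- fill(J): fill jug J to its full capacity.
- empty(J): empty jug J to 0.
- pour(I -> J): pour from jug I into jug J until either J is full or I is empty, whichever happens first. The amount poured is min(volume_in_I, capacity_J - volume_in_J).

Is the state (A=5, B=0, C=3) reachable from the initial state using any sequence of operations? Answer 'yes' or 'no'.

Answer: yes

Derivation:
BFS from (A=6, B=0, C=0):
  1. empty(A) -> (A=0 B=0 C=0)
  2. fill(B) -> (A=0 B=9 C=0)
  3. pour(B -> C) -> (A=0 B=0 C=9)
  4. fill(B) -> (A=0 B=9 C=9)
  5. pour(B -> A) -> (A=6 B=3 C=9)
  6. pour(A -> C) -> (A=5 B=3 C=10)
  7. empty(C) -> (A=5 B=3 C=0)
  8. pour(B -> C) -> (A=5 B=0 C=3)
Target reached → yes.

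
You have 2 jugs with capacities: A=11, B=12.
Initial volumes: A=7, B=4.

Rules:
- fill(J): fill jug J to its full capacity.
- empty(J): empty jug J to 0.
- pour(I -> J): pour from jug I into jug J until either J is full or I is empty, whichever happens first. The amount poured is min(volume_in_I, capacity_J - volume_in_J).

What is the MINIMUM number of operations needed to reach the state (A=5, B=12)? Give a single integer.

BFS from (A=7, B=4). One shortest path:
  1. empty(A) -> (A=0 B=4)
  2. pour(B -> A) -> (A=4 B=0)
  3. fill(B) -> (A=4 B=12)
  4. pour(B -> A) -> (A=11 B=5)
  5. empty(A) -> (A=0 B=5)
  6. pour(B -> A) -> (A=5 B=0)
  7. fill(B) -> (A=5 B=12)
Reached target in 7 moves.

Answer: 7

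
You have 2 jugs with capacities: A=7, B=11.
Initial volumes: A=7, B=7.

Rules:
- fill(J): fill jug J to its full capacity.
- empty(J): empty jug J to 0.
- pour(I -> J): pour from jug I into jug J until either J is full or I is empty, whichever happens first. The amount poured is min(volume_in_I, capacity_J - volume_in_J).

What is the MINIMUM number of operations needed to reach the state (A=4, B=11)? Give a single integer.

Answer: 6

Derivation:
BFS from (A=7, B=7). One shortest path:
  1. empty(A) -> (A=0 B=7)
  2. fill(B) -> (A=0 B=11)
  3. pour(B -> A) -> (A=7 B=4)
  4. empty(A) -> (A=0 B=4)
  5. pour(B -> A) -> (A=4 B=0)
  6. fill(B) -> (A=4 B=11)
Reached target in 6 moves.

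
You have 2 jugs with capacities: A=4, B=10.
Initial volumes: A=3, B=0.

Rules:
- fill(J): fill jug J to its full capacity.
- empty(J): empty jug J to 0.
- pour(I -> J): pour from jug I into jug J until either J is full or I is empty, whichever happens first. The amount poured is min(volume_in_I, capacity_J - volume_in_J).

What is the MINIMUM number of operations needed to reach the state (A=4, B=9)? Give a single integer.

Answer: 2

Derivation:
BFS from (A=3, B=0). One shortest path:
  1. fill(B) -> (A=3 B=10)
  2. pour(B -> A) -> (A=4 B=9)
Reached target in 2 moves.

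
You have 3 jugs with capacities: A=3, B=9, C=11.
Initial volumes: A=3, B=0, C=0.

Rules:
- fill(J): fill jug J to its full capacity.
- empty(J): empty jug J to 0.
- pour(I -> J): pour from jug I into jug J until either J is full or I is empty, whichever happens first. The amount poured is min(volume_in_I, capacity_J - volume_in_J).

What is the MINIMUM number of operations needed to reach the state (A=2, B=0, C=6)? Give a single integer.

Answer: 7

Derivation:
BFS from (A=3, B=0, C=0). One shortest path:
  1. empty(A) -> (A=0 B=0 C=0)
  2. fill(C) -> (A=0 B=0 C=11)
  3. pour(C -> B) -> (A=0 B=9 C=2)
  4. pour(B -> A) -> (A=3 B=6 C=2)
  5. empty(A) -> (A=0 B=6 C=2)
  6. pour(C -> A) -> (A=2 B=6 C=0)
  7. pour(B -> C) -> (A=2 B=0 C=6)
Reached target in 7 moves.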